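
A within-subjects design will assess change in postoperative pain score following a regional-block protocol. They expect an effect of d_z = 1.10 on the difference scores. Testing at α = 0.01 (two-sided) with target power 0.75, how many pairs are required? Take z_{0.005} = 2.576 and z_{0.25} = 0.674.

For a paired (one-sample on differences) test: n = ((z_{α/2} + z_β) / d)².
z_{α/2} + z_β = 2.576 + 0.674 = 3.250.
n = (3.250 / 1.10)² = 2.955² = 8.73.
Round up.

n = 9 pairs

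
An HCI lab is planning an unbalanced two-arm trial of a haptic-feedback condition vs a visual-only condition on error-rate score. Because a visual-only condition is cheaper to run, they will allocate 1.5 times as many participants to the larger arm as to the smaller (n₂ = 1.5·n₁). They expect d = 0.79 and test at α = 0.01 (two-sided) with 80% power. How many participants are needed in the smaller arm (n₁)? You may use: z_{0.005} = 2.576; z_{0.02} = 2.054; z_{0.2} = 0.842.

With allocation ratio k = n₂/n₁ = 1.5, Var(x̄₁−x̄₂) = σ²(1/n₁ + 1/(k·n₁)) = σ²·(k+1)/(k·n₁).
So n₁ = (1 + 1/k)·((z_{α/2} + z_β)/d)² = 1.667 × (3.418/0.79)².
n₁ = 1.667 × 18.72 = 31.2.
Round up: n₁ = 32, giving n₂ = 1.5 × 32 = 48.

n₁ = 32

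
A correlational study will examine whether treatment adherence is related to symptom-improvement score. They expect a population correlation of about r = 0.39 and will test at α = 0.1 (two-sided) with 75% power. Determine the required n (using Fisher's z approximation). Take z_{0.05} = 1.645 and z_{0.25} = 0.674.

n = 35

Fisher's z: C = ½·ln((1+r)/(1−r)) = ½·ln(2.2787) = 0.4118.
n = ((z_{α/2} + z_β)/C)² + 3.
(1.645 + 0.674) / 0.4118 = 2.319 / 0.4118 = 5.631.
n = 5.631² + 3 = 31.71 + 3 = 34.7.
Round up.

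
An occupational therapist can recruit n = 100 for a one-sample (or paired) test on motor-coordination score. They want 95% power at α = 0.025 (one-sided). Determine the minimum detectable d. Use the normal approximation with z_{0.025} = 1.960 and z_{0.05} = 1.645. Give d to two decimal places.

d_min ≈ 0.36

For a single sample (or paired design) of n = 100: d_min = (z_{α} + z_β)/√n.
z-sum = 1.960 + 1.645 = 3.605.
d_min = 3.605 / √100 = 3.605 / 10.000 = 0.360.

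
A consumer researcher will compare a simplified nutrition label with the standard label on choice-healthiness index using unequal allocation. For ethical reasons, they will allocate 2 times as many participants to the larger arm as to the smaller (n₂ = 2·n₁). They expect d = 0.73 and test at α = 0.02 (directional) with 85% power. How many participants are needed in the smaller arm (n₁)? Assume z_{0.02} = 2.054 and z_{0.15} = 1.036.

n₁ = 27

With allocation ratio k = n₂/n₁ = 2, Var(x̄₁−x̄₂) = σ²(1/n₁ + 1/(k·n₁)) = σ²·(k+1)/(k·n₁).
So n₁ = (1 + 1/k)·((z_{α} + z_β)/d)² = 1.500 × (3.090/0.73)².
n₁ = 1.500 × 17.92 = 26.9.
Round up: n₁ = 27, giving n₂ = 2 × 27 = 54.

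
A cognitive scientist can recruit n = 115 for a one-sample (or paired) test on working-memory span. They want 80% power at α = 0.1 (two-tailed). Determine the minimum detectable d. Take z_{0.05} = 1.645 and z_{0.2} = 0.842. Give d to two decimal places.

d_min ≈ 0.23

For a single sample (or paired design) of n = 115: d_min = (z_{α/2} + z_β)/√n.
z-sum = 1.645 + 0.842 = 2.487.
d_min = 2.487 / √115 = 2.487 / 10.724 = 0.232.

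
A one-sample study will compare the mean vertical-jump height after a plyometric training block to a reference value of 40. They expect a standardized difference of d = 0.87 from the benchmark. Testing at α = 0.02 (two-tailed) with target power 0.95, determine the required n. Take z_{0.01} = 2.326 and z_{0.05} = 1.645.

n = 21

For a one-sample test: n = ((z_{α/2} + z_β) / d)².
z_{α/2} + z_β = 2.326 + 1.645 = 3.971.
n = (3.971 / 0.87)² = 4.564² = 20.83.
Round up.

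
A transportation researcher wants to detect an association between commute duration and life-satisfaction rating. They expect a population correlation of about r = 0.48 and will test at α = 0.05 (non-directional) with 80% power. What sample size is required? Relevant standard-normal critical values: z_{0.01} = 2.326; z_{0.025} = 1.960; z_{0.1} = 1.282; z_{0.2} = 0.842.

n = 32

Fisher's z: C = ½·ln((1+r)/(1−r)) = ½·ln(2.8462) = 0.5230.
n = ((z_{α/2} + z_β)/C)² + 3.
(1.960 + 0.842) / 0.5230 = 2.802 / 0.5230 = 5.358.
n = 5.358² + 3 = 28.70 + 3 = 31.7.
Round up.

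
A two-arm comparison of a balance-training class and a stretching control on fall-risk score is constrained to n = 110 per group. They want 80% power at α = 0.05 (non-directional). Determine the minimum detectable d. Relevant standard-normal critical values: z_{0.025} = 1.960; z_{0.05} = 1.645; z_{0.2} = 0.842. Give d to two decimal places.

For two independent groups of n = 110 each: d_min = (z_{α/2} + z_β)·√(2/n).
z-sum = 1.960 + 0.842 = 2.802.
d_min = 2.802 × √(2/110) = 2.802 × 0.1348 = 0.378.

d_min ≈ 0.38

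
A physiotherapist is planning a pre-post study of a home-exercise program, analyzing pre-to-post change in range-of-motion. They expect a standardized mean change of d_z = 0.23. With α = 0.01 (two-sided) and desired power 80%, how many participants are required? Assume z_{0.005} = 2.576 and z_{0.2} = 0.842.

n = 221 pairs

For a paired (one-sample on differences) test: n = ((z_{α/2} + z_β) / d)².
z_{α/2} + z_β = 2.576 + 0.842 = 3.418.
n = (3.418 / 0.23)² = 14.861² = 220.85.
Round up.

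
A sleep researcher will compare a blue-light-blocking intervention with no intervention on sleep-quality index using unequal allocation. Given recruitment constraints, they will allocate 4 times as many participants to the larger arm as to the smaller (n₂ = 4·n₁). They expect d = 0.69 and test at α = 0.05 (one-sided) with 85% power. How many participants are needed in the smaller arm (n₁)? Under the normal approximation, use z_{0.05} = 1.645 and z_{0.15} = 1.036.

n₁ = 19

With allocation ratio k = n₂/n₁ = 4, Var(x̄₁−x̄₂) = σ²(1/n₁ + 1/(k·n₁)) = σ²·(k+1)/(k·n₁).
So n₁ = (1 + 1/k)·((z_{α} + z_β)/d)² = 1.250 × (2.681/0.69)².
n₁ = 1.250 × 15.10 = 18.9.
Round up: n₁ = 19, giving n₂ = 4 × 19 = 76.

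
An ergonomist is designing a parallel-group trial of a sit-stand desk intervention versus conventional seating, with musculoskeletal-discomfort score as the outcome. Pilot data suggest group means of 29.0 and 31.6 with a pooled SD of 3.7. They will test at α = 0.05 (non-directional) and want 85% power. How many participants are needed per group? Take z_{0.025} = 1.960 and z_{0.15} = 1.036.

Cohen's d = |M₁ − M₂| / SD_pooled = |29.0 − 31.6| / 3.7 = 2.6 / 3.7 = 0.703.
For two independent groups with equal n: n = 2·((z_{α/2} + z_β) / d)².
z_{α/2} + z_β = 1.960 + 1.036 = 2.996.
n = 2 × (2.996 / 0.703)² = 2 × 4.262² = 2 × 18.16 = 36.3.
Round up to the next whole participant.

n = 37 per group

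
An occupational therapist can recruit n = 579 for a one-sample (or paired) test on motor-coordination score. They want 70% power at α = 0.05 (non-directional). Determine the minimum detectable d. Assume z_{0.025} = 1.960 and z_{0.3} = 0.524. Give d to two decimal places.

For a single sample (or paired design) of n = 579: d_min = (z_{α/2} + z_β)/√n.
z-sum = 1.960 + 0.524 = 2.484.
d_min = 2.484 / √579 = 2.484 / 24.062 = 0.103.

d_min ≈ 0.10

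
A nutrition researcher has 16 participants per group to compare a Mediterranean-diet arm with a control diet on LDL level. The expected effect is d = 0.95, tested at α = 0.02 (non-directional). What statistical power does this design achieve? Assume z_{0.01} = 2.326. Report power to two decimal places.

power ≈ 0.64

For two equal groups, power = Φ(d·√(n/2) − z_{α/2}).
d·√(n/2) = 0.95 × √(16/2) = 0.95 × 2.828 = 2.687.
z_β = 2.687 − 2.326 = 0.361.
Power = Φ(0.361) = 0.641.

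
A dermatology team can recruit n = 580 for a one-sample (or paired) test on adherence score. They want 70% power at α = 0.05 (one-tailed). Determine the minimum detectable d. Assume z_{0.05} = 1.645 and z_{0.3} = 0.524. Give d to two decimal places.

d_min ≈ 0.09

For a single sample (or paired design) of n = 580: d_min = (z_{α} + z_β)/√n.
z-sum = 1.645 + 0.524 = 2.169.
d_min = 2.169 / √580 = 2.169 / 24.083 = 0.090.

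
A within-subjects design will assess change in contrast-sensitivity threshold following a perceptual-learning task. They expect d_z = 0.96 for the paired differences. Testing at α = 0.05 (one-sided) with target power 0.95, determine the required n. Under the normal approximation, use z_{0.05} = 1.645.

For a paired (one-sample on differences) test: n = ((z_{α} + z_β) / d)².
z_{α} + z_β = 1.645 + 1.645 = 3.290.
n = (3.290 / 0.96)² = 3.427² = 11.74.
Round up.

n = 12 pairs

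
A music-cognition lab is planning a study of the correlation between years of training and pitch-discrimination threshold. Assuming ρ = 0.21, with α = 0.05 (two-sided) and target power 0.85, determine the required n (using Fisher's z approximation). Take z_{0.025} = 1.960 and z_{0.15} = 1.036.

n = 201

Fisher's z: C = ½·ln((1+r)/(1−r)) = ½·ln(1.5316) = 0.2132.
n = ((z_{α/2} + z_β)/C)² + 3.
(1.960 + 1.036) / 0.2132 = 2.996 / 0.2132 = 14.053.
n = 14.053² + 3 = 197.47 + 3 = 200.5.
Round up.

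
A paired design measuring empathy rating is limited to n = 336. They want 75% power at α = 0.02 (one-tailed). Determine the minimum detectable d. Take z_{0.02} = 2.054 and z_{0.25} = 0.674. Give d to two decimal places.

For a single sample (or paired design) of n = 336: d_min = (z_{α} + z_β)/√n.
z-sum = 2.054 + 0.674 = 2.728.
d_min = 2.728 / √336 = 2.728 / 18.330 = 0.149.

d_min ≈ 0.15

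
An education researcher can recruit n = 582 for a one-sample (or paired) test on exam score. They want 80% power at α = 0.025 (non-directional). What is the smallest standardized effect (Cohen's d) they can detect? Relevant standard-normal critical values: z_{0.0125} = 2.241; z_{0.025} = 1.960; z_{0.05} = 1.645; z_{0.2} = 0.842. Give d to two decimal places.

For a single sample (or paired design) of n = 582: d_min = (z_{α/2} + z_β)/√n.
z-sum = 2.241 + 0.842 = 3.083.
d_min = 3.083 / √582 = 3.083 / 24.125 = 0.128.

d_min ≈ 0.13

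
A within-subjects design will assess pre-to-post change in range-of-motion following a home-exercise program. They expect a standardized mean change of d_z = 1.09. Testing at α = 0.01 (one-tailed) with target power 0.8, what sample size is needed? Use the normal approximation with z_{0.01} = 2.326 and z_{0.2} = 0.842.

n = 9 pairs

For a paired (one-sample on differences) test: n = ((z_{α} + z_β) / d)².
z_{α} + z_β = 2.326 + 0.842 = 3.168.
n = (3.168 / 1.09)² = 2.906² = 8.45.
Round up.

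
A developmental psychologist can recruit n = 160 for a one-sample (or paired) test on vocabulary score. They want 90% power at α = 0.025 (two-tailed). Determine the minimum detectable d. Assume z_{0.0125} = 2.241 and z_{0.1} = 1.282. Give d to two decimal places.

For a single sample (or paired design) of n = 160: d_min = (z_{α/2} + z_β)/√n.
z-sum = 2.241 + 1.282 = 3.523.
d_min = 3.523 / √160 = 3.523 / 12.649 = 0.279.

d_min ≈ 0.28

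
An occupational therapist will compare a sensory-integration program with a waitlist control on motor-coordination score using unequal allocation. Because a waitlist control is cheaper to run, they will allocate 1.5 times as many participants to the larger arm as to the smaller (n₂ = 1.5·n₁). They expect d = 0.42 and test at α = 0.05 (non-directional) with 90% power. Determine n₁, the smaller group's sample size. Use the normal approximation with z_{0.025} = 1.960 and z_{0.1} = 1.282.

n₁ = 100

With allocation ratio k = n₂/n₁ = 1.5, Var(x̄₁−x̄₂) = σ²(1/n₁ + 1/(k·n₁)) = σ²·(k+1)/(k·n₁).
So n₁ = (1 + 1/k)·((z_{α/2} + z_β)/d)² = 1.667 × (3.242/0.42)².
n₁ = 1.667 × 59.58 = 99.3.
Round up: n₁ = 100, giving n₂ = 1.5 × 100 = 150.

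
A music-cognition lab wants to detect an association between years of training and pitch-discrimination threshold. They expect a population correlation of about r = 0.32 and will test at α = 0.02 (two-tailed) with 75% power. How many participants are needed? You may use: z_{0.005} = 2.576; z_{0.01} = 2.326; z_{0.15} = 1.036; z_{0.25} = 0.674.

n = 85

Fisher's z: C = ½·ln((1+r)/(1−r)) = ½·ln(1.9412) = 0.3316.
n = ((z_{α/2} + z_β)/C)² + 3.
(2.326 + 0.674) / 0.3316 = 3.000 / 0.3316 = 9.047.
n = 9.047² + 3 = 81.85 + 3 = 84.8.
Round up.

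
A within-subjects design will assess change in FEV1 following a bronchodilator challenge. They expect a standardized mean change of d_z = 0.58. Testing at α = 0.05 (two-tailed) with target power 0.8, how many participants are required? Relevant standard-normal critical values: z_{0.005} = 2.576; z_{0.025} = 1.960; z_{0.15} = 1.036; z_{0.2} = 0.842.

n = 24 pairs

For a paired (one-sample on differences) test: n = ((z_{α/2} + z_β) / d)².
z_{α/2} + z_β = 1.960 + 0.842 = 2.802.
n = (2.802 / 0.58)² = 4.831² = 23.34.
Round up.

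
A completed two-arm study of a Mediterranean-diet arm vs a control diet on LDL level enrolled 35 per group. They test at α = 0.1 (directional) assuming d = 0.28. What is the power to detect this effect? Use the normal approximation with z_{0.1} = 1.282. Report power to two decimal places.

For two equal groups, power = Φ(d·√(n/2) − z_{α}).
d·√(n/2) = 0.28 × √(35/2) = 0.28 × 4.183 = 1.171.
z_β = 1.171 − 1.282 = -0.111.
Power = Φ(-0.111) = 0.456.

power ≈ 0.46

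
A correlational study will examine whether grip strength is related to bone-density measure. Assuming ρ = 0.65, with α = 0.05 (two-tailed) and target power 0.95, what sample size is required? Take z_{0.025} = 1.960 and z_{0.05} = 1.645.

n = 25

Fisher's z: C = ½·ln((1+r)/(1−r)) = ½·ln(4.7143) = 0.7753.
n = ((z_{α/2} + z_β)/C)² + 3.
(1.960 + 1.645) / 0.7753 = 3.605 / 0.7753 = 4.650.
n = 4.650² + 3 = 21.62 + 3 = 24.6.
Round up.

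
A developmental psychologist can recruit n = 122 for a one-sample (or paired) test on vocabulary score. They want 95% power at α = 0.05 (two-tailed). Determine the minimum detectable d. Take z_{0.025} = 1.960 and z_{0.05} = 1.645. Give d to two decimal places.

d_min ≈ 0.33

For a single sample (or paired design) of n = 122: d_min = (z_{α/2} + z_β)/√n.
z-sum = 1.960 + 1.645 = 3.605.
d_min = 3.605 / √122 = 3.605 / 11.045 = 0.326.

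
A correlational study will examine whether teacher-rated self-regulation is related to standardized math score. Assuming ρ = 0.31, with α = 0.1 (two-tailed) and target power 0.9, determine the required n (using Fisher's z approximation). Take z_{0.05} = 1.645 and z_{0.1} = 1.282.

n = 87

Fisher's z: C = ½·ln((1+r)/(1−r)) = ½·ln(1.8986) = 0.3205.
n = ((z_{α/2} + z_β)/C)² + 3.
(1.645 + 1.282) / 0.3205 = 2.927 / 0.3205 = 9.133.
n = 9.133² + 3 = 83.40 + 3 = 86.4.
Round up.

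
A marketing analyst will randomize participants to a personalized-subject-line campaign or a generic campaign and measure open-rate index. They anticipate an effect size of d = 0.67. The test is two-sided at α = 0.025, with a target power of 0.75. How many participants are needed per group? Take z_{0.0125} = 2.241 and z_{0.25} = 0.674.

For two independent groups with equal n: n = 2·((z_{α/2} + z_β) / d)².
z_{α/2} + z_β = 2.241 + 0.674 = 2.915.
n = 2 × (2.915 / 0.67)² = 2 × 4.351² = 2 × 18.93 = 37.9.
Round up to the next whole participant.

n = 38 per group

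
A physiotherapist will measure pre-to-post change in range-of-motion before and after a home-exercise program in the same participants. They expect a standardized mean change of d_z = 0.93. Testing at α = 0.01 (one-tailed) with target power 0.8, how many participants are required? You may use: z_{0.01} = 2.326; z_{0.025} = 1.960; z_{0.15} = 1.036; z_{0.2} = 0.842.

n = 12 pairs

For a paired (one-sample on differences) test: n = ((z_{α} + z_β) / d)².
z_{α} + z_β = 2.326 + 0.842 = 3.168.
n = (3.168 / 0.93)² = 3.406² = 11.60.
Round up.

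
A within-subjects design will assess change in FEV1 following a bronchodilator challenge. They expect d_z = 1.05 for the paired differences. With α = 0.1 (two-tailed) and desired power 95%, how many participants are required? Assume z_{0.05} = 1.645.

n = 10 pairs

For a paired (one-sample on differences) test: n = ((z_{α/2} + z_β) / d)².
z_{α/2} + z_β = 1.645 + 1.645 = 3.290.
n = (3.290 / 1.05)² = 3.133² = 9.82.
Round up.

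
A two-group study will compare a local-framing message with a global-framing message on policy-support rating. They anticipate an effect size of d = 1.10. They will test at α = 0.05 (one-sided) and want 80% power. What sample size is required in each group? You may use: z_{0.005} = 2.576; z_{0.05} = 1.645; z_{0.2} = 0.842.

For two independent groups with equal n: n = 2·((z_{α} + z_β) / d)².
z_{α} + z_β = 1.645 + 0.842 = 2.487.
n = 2 × (2.487 / 1.10)² = 2 × 2.261² = 2 × 5.11 = 10.2.
Round up to the next whole participant.

n = 11 per group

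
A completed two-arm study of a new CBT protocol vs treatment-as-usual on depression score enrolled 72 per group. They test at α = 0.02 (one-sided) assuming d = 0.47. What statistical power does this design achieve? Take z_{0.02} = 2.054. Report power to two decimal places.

For two equal groups, power = Φ(d·√(n/2) − z_{α}).
d·√(n/2) = 0.47 × √(72/2) = 0.47 × 6.000 = 2.820.
z_β = 2.820 − 2.054 = 0.766.
Power = Φ(0.766) = 0.778.

power ≈ 0.78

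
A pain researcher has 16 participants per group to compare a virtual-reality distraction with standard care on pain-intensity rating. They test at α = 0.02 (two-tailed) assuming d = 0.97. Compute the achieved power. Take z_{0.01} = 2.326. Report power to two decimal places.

power ≈ 0.66

For two equal groups, power = Φ(d·√(n/2) − z_{α/2}).
d·√(n/2) = 0.97 × √(16/2) = 0.97 × 2.828 = 2.744.
z_β = 2.744 − 2.326 = 0.418.
Power = Φ(0.418) = 0.662.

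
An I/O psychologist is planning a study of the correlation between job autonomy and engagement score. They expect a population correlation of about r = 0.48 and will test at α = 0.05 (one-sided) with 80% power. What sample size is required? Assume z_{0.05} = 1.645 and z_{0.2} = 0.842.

Fisher's z: C = ½·ln((1+r)/(1−r)) = ½·ln(2.8462) = 0.5230.
n = ((z_{α} + z_β)/C)² + 3.
(1.645 + 0.842) / 0.5230 = 2.487 / 0.5230 = 4.755.
n = 4.755² + 3 = 22.61 + 3 = 25.6.
Round up.

n = 26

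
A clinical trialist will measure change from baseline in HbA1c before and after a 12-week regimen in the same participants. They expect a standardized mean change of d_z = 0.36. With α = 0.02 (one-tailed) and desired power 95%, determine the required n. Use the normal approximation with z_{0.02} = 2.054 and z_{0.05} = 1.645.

n = 106 pairs

For a paired (one-sample on differences) test: n = ((z_{α} + z_β) / d)².
z_{α} + z_β = 2.054 + 1.645 = 3.699.
n = (3.699 / 0.36)² = 10.275² = 105.58.
Round up.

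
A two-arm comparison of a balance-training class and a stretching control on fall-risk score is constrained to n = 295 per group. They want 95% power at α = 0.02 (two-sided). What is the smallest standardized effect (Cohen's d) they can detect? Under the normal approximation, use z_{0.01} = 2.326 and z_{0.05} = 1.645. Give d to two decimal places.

d_min ≈ 0.33

For two independent groups of n = 295 each: d_min = (z_{α/2} + z_β)·√(2/n).
z-sum = 2.326 + 1.645 = 3.971.
d_min = 3.971 × √(2/295) = 3.971 × 0.0823 = 0.327.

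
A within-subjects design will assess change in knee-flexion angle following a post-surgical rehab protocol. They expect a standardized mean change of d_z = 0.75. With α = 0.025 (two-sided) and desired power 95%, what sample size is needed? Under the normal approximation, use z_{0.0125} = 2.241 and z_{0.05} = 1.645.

For a paired (one-sample on differences) test: n = ((z_{α/2} + z_β) / d)².
z_{α/2} + z_β = 2.241 + 1.645 = 3.886.
n = (3.886 / 0.75)² = 5.181² = 26.85.
Round up.

n = 27 pairs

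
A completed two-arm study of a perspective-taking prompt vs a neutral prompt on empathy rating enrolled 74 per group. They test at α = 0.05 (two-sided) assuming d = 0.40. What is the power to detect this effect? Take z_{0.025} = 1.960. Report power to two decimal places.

For two equal groups, power = Φ(d·√(n/2) − z_{α/2}).
d·√(n/2) = 0.40 × √(74/2) = 0.40 × 6.083 = 2.433.
z_β = 2.433 − 1.960 = 0.473.
Power = Φ(0.473) = 0.682.

power ≈ 0.68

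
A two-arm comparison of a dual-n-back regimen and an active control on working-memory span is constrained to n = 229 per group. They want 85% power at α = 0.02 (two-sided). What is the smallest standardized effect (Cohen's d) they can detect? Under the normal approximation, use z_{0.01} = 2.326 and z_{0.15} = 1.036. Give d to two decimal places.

For two independent groups of n = 229 each: d_min = (z_{α/2} + z_β)·√(2/n).
z-sum = 2.326 + 1.036 = 3.362.
d_min = 3.362 × √(2/229) = 3.362 × 0.0935 = 0.314.

d_min ≈ 0.31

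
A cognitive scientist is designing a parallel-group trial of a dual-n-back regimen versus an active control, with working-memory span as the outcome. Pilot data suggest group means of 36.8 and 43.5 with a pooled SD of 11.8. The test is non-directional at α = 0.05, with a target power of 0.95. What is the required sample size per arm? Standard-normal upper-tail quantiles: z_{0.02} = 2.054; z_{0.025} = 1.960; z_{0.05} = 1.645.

Cohen's d = |M₁ − M₂| / SD_pooled = |36.8 − 43.5| / 11.8 = 6.7 / 11.8 = 0.568.
For two independent groups with equal n: n = 2·((z_{α/2} + z_β) / d)².
z_{α/2} + z_β = 1.960 + 1.645 = 3.605.
n = 2 × (3.605 / 0.568)² = 2 × 6.347² = 2 × 40.28 = 80.6.
Round up to the next whole participant.

n = 81 per group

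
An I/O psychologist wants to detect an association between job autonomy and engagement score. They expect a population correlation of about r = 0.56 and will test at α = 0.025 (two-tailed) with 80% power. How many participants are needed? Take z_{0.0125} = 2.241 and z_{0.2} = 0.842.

Fisher's z: C = ½·ln((1+r)/(1−r)) = ½·ln(3.5455) = 0.6328.
n = ((z_{α/2} + z_β)/C)² + 3.
(2.241 + 0.842) / 0.6328 = 3.083 / 0.6328 = 4.872.
n = 4.872² + 3 = 23.74 + 3 = 26.7.
Round up.

n = 27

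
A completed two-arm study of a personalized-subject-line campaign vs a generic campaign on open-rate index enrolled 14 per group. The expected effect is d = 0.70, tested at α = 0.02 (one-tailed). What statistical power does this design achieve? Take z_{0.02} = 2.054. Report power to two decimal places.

power ≈ 0.42

For two equal groups, power = Φ(d·√(n/2) − z_{α}).
d·√(n/2) = 0.70 × √(14/2) = 0.70 × 2.646 = 1.852.
z_β = 1.852 − 2.054 = -0.202.
Power = Φ(-0.202) = 0.420.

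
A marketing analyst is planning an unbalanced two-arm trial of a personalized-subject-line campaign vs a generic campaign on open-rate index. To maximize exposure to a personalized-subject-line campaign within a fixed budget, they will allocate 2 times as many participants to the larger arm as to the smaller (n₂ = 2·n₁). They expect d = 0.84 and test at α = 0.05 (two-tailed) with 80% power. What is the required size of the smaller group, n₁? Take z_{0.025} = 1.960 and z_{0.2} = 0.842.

n₁ = 17

With allocation ratio k = n₂/n₁ = 2, Var(x̄₁−x̄₂) = σ²(1/n₁ + 1/(k·n₁)) = σ²·(k+1)/(k·n₁).
So n₁ = (1 + 1/k)·((z_{α/2} + z_β)/d)² = 1.500 × (2.802/0.84)².
n₁ = 1.500 × 11.13 = 16.7.
Round up: n₁ = 17, giving n₂ = 2 × 17 = 34.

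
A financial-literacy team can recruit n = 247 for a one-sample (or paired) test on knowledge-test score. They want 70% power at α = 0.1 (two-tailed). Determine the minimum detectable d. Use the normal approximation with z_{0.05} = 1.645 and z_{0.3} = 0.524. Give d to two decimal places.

For a single sample (or paired design) of n = 247: d_min = (z_{α/2} + z_β)/√n.
z-sum = 1.645 + 0.524 = 2.169.
d_min = 2.169 / √247 = 2.169 / 15.716 = 0.138.

d_min ≈ 0.14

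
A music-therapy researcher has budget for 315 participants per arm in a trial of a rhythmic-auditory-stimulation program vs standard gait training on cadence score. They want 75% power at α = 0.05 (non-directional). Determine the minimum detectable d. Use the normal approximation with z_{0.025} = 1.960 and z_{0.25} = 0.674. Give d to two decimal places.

For two independent groups of n = 315 each: d_min = (z_{α/2} + z_β)·√(2/n).
z-sum = 1.960 + 0.674 = 2.634.
d_min = 2.634 × √(2/315) = 2.634 × 0.0797 = 0.210.

d_min ≈ 0.21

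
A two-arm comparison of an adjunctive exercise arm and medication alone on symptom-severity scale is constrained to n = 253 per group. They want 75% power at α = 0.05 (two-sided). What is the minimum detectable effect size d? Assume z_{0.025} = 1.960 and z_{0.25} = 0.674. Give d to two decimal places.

d_min ≈ 0.23

For two independent groups of n = 253 each: d_min = (z_{α/2} + z_β)·√(2/n).
z-sum = 1.960 + 0.674 = 2.634.
d_min = 2.634 × √(2/253) = 2.634 × 0.0889 = 0.234.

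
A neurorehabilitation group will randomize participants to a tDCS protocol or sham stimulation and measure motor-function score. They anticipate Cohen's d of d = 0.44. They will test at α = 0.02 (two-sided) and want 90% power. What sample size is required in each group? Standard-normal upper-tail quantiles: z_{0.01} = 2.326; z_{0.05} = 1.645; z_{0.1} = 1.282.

For two independent groups with equal n: n = 2·((z_{α/2} + z_β) / d)².
z_{α/2} + z_β = 2.326 + 1.282 = 3.608.
n = 2 × (3.608 / 0.44)² = 2 × 8.200² = 2 × 67.24 = 134.5.
Round up to the next whole participant.

n = 135 per group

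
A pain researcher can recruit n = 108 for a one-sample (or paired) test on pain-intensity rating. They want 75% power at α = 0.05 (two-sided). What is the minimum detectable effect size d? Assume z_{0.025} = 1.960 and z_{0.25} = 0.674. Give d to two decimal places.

For a single sample (or paired design) of n = 108: d_min = (z_{α/2} + z_β)/√n.
z-sum = 1.960 + 0.674 = 2.634.
d_min = 2.634 / √108 = 2.634 / 10.392 = 0.253.

d_min ≈ 0.25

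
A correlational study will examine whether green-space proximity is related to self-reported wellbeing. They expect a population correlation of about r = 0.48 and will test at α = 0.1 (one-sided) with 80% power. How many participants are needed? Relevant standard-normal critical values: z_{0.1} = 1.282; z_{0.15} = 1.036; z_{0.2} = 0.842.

Fisher's z: C = ½·ln((1+r)/(1−r)) = ½·ln(2.8462) = 0.5230.
n = ((z_{α} + z_β)/C)² + 3.
(1.282 + 0.842) / 0.5230 = 2.124 / 0.5230 = 4.061.
n = 4.061² + 3 = 16.49 + 3 = 19.5.
Round up.

n = 20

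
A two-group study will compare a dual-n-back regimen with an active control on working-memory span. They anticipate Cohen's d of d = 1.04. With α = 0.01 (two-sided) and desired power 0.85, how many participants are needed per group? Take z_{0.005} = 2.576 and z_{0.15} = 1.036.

n = 25 per group

For two independent groups with equal n: n = 2·((z_{α/2} + z_β) / d)².
z_{α/2} + z_β = 2.576 + 1.036 = 3.612.
n = 2 × (3.612 / 1.04)² = 2 × 3.473² = 2 × 12.06 = 24.1.
Round up to the next whole participant.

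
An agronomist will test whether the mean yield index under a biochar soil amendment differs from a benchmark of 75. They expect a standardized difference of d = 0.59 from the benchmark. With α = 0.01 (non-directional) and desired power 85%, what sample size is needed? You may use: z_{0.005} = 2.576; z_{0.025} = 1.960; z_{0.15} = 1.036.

For a one-sample test: n = ((z_{α/2} + z_β) / d)².
z_{α/2} + z_β = 2.576 + 1.036 = 3.612.
n = (3.612 / 0.59)² = 6.122² = 37.48.
Round up.

n = 38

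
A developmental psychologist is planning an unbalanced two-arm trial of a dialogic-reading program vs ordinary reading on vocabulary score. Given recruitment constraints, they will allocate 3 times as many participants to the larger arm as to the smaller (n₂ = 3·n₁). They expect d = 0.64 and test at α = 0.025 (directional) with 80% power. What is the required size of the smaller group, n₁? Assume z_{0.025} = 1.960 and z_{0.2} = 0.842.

n₁ = 26

With allocation ratio k = n₂/n₁ = 3, Var(x̄₁−x̄₂) = σ²(1/n₁ + 1/(k·n₁)) = σ²·(k+1)/(k·n₁).
So n₁ = (1 + 1/k)·((z_{α} + z_β)/d)² = 1.333 × (2.802/0.64)².
n₁ = 1.333 × 19.17 = 25.6.
Round up: n₁ = 26, giving n₂ = 3 × 26 = 78.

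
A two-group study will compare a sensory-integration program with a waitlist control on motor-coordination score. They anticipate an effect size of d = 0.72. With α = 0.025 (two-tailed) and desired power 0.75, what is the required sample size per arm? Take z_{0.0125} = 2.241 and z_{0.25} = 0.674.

n = 33 per group

For two independent groups with equal n: n = 2·((z_{α/2} + z_β) / d)².
z_{α/2} + z_β = 2.241 + 0.674 = 2.915.
n = 2 × (2.915 / 0.72)² = 2 × 4.049² = 2 × 16.39 = 32.8.
Round up to the next whole participant.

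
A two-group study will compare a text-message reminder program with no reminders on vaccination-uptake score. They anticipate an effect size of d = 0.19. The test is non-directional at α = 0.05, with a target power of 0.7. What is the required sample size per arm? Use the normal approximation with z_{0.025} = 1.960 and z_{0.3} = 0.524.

n = 342 per group

For two independent groups with equal n: n = 2·((z_{α/2} + z_β) / d)².
z_{α/2} + z_β = 1.960 + 0.524 = 2.484.
n = 2 × (2.484 / 0.19)² = 2 × 13.074² = 2 × 170.92 = 341.8.
Round up to the next whole participant.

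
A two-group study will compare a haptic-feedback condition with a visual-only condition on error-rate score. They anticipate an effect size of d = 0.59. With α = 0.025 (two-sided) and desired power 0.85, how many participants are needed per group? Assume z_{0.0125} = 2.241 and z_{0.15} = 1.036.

For two independent groups with equal n: n = 2·((z_{α/2} + z_β) / d)².
z_{α/2} + z_β = 2.241 + 1.036 = 3.277.
n = 2 × (3.277 / 0.59)² = 2 × 5.554² = 2 × 30.85 = 61.7.
Round up to the next whole participant.

n = 62 per group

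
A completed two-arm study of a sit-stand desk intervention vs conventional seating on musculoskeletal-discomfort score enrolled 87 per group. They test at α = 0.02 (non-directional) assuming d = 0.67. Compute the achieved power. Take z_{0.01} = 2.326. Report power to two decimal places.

For two equal groups, power = Φ(d·√(n/2) − z_{α/2}).
d·√(n/2) = 0.67 × √(87/2) = 0.67 × 6.595 = 4.419.
z_β = 4.419 − 2.326 = 2.093.
Power = Φ(2.093) = 0.982.

power ≈ 0.98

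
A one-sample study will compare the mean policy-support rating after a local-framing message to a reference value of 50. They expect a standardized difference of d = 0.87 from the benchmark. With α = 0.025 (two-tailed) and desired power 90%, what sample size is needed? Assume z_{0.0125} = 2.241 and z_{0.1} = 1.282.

For a one-sample test: n = ((z_{α/2} + z_β) / d)².
z_{α/2} + z_β = 2.241 + 1.282 = 3.523.
n = (3.523 / 0.87)² = 4.049² = 16.40.
Round up.

n = 17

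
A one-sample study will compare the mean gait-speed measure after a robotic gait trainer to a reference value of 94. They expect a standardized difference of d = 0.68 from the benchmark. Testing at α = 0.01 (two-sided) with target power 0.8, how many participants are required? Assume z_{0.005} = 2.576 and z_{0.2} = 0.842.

n = 26

For a one-sample test: n = ((z_{α/2} + z_β) / d)².
z_{α/2} + z_β = 2.576 + 0.842 = 3.418.
n = (3.418 / 0.68)² = 5.026² = 25.27.
Round up.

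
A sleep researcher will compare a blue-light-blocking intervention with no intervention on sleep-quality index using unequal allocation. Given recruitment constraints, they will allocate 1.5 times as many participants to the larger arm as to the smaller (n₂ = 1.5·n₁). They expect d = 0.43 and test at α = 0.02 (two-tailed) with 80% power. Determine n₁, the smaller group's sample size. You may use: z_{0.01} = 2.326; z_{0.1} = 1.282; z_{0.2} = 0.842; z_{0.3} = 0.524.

n₁ = 91

With allocation ratio k = n₂/n₁ = 1.5, Var(x̄₁−x̄₂) = σ²(1/n₁ + 1/(k·n₁)) = σ²·(k+1)/(k·n₁).
So n₁ = (1 + 1/k)·((z_{α/2} + z_β)/d)² = 1.667 × (3.168/0.43)².
n₁ = 1.667 × 54.28 = 90.5.
Round up: n₁ = 91, giving n₂ = ⌈1.5 × 91⌉ = ⌈136.5⌉ = 137.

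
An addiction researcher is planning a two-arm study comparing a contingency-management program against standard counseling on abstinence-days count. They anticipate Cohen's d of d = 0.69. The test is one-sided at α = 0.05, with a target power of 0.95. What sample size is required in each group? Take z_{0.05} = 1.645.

n = 46 per group

For two independent groups with equal n: n = 2·((z_{α} + z_β) / d)².
z_{α} + z_β = 1.645 + 1.645 = 3.290.
n = 2 × (3.290 / 0.69)² = 2 × 4.768² = 2 × 22.73 = 45.5.
Round up to the next whole participant.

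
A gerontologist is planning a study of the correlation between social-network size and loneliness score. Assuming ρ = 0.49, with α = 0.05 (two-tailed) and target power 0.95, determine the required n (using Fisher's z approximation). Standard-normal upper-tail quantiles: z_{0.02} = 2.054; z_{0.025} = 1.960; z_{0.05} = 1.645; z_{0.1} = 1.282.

n = 49

Fisher's z: C = ½·ln((1+r)/(1−r)) = ½·ln(2.9216) = 0.5361.
n = ((z_{α/2} + z_β)/C)² + 3.
(1.960 + 1.645) / 0.5361 = 3.605 / 0.5361 = 6.724.
n = 6.724² + 3 = 45.22 + 3 = 48.2.
Round up.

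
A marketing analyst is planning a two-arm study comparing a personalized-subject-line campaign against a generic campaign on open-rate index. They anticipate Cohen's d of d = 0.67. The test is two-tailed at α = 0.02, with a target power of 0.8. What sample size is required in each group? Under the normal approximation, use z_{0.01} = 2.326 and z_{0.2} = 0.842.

For two independent groups with equal n: n = 2·((z_{α/2} + z_β) / d)².
z_{α/2} + z_β = 2.326 + 0.842 = 3.168.
n = 2 × (3.168 / 0.67)² = 2 × 4.728² = 2 × 22.36 = 44.7.
Round up to the next whole participant.

n = 45 per group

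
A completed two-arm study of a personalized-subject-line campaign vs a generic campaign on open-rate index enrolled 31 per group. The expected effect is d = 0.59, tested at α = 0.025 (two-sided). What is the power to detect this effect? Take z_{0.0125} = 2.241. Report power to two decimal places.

power ≈ 0.53

For two equal groups, power = Φ(d·√(n/2) − z_{α/2}).
d·√(n/2) = 0.59 × √(31/2) = 0.59 × 3.937 = 2.323.
z_β = 2.323 − 2.241 = 0.082.
Power = Φ(0.082) = 0.533.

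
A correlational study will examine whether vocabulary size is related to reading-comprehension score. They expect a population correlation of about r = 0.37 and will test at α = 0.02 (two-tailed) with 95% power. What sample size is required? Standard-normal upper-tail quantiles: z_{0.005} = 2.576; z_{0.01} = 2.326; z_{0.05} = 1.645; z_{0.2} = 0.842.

Fisher's z: C = ½·ln((1+r)/(1−r)) = ½·ln(2.1746) = 0.3884.
n = ((z_{α/2} + z_β)/C)² + 3.
(2.326 + 1.645) / 0.3884 = 3.971 / 0.3884 = 10.224.
n = 10.224² + 3 = 104.53 + 3 = 107.5.
Round up.

n = 108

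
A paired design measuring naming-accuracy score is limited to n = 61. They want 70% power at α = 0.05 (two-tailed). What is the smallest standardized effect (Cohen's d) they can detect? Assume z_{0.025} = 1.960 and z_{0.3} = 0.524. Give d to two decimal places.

d_min ≈ 0.32

For a single sample (or paired design) of n = 61: d_min = (z_{α/2} + z_β)/√n.
z-sum = 1.960 + 0.524 = 2.484.
d_min = 2.484 / √61 = 2.484 / 7.810 = 0.318.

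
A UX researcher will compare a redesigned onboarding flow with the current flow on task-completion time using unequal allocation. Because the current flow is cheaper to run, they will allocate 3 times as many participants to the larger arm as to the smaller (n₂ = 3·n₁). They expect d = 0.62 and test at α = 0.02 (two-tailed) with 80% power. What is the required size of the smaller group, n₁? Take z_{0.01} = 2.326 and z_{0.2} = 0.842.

n₁ = 35

With allocation ratio k = n₂/n₁ = 3, Var(x̄₁−x̄₂) = σ²(1/n₁ + 1/(k·n₁)) = σ²·(k+1)/(k·n₁).
So n₁ = (1 + 1/k)·((z_{α/2} + z_β)/d)² = 1.333 × (3.168/0.62)².
n₁ = 1.333 × 26.11 = 34.8.
Round up: n₁ = 35, giving n₂ = 3 × 35 = 105.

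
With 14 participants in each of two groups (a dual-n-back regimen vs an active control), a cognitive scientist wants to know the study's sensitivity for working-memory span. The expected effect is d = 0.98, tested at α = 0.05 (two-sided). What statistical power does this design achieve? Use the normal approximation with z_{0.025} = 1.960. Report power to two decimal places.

power ≈ 0.74

For two equal groups, power = Φ(d·√(n/2) − z_{α/2}).
d·√(n/2) = 0.98 × √(14/2) = 0.98 × 2.646 = 2.593.
z_β = 2.593 − 1.960 = 0.633.
Power = Φ(0.633) = 0.737.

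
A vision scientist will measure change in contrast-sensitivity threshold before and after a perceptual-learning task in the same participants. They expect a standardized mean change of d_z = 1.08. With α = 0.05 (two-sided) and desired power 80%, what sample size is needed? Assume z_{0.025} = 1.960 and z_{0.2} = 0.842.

n = 7 pairs

For a paired (one-sample on differences) test: n = ((z_{α/2} + z_β) / d)².
z_{α/2} + z_β = 1.960 + 0.842 = 2.802.
n = (2.802 / 1.08)² = 2.594² = 6.73.
Round up.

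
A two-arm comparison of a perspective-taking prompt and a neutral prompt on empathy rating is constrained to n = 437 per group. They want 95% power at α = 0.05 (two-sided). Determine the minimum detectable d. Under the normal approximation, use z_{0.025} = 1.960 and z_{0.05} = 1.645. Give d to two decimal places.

For two independent groups of n = 437 each: d_min = (z_{α/2} + z_β)·√(2/n).
z-sum = 1.960 + 1.645 = 3.605.
d_min = 3.605 × √(2/437) = 3.605 × 0.0677 = 0.244.

d_min ≈ 0.24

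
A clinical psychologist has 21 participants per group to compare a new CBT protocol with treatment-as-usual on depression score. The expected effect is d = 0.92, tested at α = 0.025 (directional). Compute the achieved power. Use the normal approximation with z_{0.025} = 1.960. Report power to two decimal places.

For two equal groups, power = Φ(d·√(n/2) − z_{α}).
d·√(n/2) = 0.92 × √(21/2) = 0.92 × 3.240 = 2.981.
z_β = 2.981 − 1.960 = 1.021.
Power = Φ(1.021) = 0.846.

power ≈ 0.85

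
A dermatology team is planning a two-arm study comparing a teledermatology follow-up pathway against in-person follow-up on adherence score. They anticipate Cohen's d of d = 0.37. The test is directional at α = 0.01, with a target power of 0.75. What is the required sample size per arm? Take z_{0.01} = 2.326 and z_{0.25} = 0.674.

n = 132 per group

For two independent groups with equal n: n = 2·((z_{α} + z_β) / d)².
z_{α} + z_β = 2.326 + 0.674 = 3.000.
n = 2 × (3.000 / 0.37)² = 2 × 8.108² = 2 × 65.74 = 131.5.
Round up to the next whole participant.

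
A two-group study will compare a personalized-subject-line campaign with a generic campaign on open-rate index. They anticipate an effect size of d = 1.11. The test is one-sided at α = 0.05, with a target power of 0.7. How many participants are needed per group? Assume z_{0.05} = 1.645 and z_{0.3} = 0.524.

For two independent groups with equal n: n = 2·((z_{α} + z_β) / d)².
z_{α} + z_β = 1.645 + 0.524 = 2.169.
n = 2 × (2.169 / 1.11)² = 2 × 1.954² = 2 × 3.82 = 7.6.
Round up to the next whole participant.

n = 8 per group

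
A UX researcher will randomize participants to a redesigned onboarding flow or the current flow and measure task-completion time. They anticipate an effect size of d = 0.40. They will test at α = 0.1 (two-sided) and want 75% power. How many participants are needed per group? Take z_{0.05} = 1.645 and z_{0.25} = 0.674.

n = 68 per group

For two independent groups with equal n: n = 2·((z_{α/2} + z_β) / d)².
z_{α/2} + z_β = 1.645 + 0.674 = 2.319.
n = 2 × (2.319 / 0.40)² = 2 × 5.797² = 2 × 33.61 = 67.2.
Round up to the next whole participant.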